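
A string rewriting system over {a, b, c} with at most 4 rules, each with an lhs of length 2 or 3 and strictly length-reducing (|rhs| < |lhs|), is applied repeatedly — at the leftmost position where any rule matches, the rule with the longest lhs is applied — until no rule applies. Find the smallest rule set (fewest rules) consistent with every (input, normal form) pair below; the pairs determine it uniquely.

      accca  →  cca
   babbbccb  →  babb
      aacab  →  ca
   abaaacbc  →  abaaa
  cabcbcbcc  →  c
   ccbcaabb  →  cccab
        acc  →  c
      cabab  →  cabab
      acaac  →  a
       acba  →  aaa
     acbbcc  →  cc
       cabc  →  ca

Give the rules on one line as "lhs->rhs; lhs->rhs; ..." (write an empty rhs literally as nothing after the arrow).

aab->ca; ac->; acb->aa; bc->

  | accca => cca
  | babbbccb => babbcb => babb
  | aacab => aab => ca
  | abaaacbc => abaaaac => abaaa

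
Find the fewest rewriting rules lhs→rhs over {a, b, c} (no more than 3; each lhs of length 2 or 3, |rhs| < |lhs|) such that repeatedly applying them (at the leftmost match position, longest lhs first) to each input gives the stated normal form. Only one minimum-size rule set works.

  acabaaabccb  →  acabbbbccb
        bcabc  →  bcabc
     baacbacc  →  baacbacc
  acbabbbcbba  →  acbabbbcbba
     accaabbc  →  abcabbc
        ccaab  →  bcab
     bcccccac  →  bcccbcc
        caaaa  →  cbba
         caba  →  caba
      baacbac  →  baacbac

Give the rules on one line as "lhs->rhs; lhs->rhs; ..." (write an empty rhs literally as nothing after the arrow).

aaa->bb; cca->bc

  | acabaaabccb => acabbbbccb
  | bcabc
  | baacbacc
  | acbabbbcbba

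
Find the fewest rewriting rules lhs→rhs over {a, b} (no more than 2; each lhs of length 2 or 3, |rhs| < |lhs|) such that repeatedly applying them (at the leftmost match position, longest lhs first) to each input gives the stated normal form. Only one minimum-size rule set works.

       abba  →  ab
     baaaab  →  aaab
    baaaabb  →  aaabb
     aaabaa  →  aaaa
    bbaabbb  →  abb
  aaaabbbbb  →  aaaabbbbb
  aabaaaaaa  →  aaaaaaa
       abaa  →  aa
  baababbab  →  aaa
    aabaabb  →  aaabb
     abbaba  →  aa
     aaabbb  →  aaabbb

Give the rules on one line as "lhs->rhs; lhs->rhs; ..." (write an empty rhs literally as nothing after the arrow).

ba->; bab->a

  | abba => ab
  | baaaab => aaab
  | baaaabb => aaabb
  | aaabaa => aaaa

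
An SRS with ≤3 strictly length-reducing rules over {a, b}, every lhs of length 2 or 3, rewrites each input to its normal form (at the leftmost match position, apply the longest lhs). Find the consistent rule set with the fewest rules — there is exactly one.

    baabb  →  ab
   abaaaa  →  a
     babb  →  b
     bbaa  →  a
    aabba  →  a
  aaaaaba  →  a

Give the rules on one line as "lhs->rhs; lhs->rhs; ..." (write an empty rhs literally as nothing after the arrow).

aa->a; ba->; bb->b

  | baabb => abb => ab
  | abaaaa => aaaa => aaa => aa => a
  | babb => bb => b
  | bbaa => baa => a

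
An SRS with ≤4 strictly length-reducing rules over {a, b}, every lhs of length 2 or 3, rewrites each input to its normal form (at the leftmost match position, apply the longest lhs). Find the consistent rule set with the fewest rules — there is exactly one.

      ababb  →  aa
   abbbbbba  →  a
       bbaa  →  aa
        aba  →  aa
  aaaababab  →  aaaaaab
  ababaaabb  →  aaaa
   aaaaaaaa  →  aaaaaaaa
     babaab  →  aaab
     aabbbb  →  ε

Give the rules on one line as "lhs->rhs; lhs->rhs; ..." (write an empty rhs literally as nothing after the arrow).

abb->; ba->a; bab->ba

  | ababb => abab => aba => aa
  | abbbbbba => bbbba => bbba => bba => ba => a
  | bbaa => baa => aa
  | aba => aa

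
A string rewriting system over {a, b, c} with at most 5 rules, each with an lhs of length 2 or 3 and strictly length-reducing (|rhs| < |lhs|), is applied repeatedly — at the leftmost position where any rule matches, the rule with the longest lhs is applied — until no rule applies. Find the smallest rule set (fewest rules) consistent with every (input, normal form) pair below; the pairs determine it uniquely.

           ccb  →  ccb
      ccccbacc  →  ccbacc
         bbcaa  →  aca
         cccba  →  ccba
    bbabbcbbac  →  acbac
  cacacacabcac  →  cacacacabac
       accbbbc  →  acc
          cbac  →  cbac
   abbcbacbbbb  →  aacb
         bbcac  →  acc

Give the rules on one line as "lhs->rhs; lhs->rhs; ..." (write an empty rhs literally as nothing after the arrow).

bba->ac; bbb->; bc->b; ccc->cc

  | ccb
  | ccccbacc => cccbacc => ccbacc
  | bbcaa => bbaa => aca
  | cccba => ccba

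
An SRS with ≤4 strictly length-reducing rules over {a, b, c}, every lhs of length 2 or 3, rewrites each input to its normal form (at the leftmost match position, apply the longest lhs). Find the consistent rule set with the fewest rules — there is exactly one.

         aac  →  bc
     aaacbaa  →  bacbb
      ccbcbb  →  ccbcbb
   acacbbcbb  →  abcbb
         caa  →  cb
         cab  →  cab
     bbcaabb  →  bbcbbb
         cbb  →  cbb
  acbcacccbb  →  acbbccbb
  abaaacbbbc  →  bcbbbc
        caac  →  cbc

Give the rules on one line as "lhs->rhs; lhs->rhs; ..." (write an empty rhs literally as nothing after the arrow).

  | aac => bc
  | aaacbaa => bacbaa => bacbb
  | ccbcbb
  | acacbbcbb => abbbcbb => abcbb

aa->b; abb->a; cac->b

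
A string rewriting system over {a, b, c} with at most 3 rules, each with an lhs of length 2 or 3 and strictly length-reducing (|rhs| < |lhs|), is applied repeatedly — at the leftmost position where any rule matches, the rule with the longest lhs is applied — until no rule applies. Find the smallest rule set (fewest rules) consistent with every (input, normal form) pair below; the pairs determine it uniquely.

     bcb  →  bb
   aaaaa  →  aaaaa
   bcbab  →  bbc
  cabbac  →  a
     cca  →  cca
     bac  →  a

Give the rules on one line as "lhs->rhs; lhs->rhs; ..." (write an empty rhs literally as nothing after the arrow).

  | bcb => bb
  | aaaaa
  | bcbab => bbab => bbc
  | cabbac => ccbac => cbac => bac => a

ab->c; bac->a; cb->b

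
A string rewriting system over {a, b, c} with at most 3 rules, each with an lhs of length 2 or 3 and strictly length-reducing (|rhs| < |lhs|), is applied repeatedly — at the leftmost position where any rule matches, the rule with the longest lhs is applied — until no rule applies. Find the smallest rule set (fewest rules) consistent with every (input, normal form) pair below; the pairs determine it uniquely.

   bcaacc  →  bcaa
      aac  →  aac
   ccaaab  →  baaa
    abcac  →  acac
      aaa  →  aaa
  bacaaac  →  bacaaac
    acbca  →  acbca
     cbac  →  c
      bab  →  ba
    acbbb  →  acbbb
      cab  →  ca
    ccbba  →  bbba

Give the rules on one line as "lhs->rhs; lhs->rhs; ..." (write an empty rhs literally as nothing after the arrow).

ab->a; cba->; cc->b

  | bcaacc => bcaab => bcaa
  | aac
  | ccaaab => baaab => baaa
  | abcac => acac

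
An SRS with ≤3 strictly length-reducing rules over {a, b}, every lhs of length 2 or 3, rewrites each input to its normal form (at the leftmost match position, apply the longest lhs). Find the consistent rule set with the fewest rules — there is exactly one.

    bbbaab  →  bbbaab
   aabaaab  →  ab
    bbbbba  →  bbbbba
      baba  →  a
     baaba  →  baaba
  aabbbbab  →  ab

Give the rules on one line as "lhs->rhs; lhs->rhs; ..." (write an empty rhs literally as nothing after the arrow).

aaa->b; abb->; bab->

  | bbbaab
  | aabaaab => aabbb => ab
  | bbbbba
  | baba => a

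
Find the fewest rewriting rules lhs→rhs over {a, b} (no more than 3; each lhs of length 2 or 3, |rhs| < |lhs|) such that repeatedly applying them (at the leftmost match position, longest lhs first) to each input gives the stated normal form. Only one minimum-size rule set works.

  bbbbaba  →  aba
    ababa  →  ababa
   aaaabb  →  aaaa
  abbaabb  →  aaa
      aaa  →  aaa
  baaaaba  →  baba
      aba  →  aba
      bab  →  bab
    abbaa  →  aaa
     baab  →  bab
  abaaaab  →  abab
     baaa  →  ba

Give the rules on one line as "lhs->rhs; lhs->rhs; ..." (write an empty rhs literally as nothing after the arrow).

baa->ba; bb->

  | bbbbaba => bbaba => aba
  | ababa
  | aaaabb => aaaa
  | abbaabb => aaabb => aaa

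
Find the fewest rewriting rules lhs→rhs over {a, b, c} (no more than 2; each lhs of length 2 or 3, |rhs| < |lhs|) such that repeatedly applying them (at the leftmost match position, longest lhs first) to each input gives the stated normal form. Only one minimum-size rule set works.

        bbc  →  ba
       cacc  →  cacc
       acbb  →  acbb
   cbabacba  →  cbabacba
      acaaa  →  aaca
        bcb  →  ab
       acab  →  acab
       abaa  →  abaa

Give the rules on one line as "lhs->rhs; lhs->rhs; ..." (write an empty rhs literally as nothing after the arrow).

  | bbc => ba
  | cacc
  | acbb
  | cbabacba

bc->a; caa->ac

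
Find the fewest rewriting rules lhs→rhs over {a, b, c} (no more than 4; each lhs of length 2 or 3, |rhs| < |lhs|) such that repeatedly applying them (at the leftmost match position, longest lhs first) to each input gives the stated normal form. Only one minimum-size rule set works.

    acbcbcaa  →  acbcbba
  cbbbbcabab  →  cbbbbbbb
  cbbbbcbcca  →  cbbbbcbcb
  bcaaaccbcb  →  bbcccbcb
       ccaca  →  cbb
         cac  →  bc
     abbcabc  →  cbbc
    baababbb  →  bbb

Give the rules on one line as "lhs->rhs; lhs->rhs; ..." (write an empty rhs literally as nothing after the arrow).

  | acbcbcaa => acbcbba
  | cbbbbcabab => cbbbbbbab => cbbbbbbb
  | cbbbbcbcca => cbbbbcbcb
  | bcaaaccbcb => bbaaccbcb => bbcccbcb

aac->cc; ab->b; abb->aa; ca->b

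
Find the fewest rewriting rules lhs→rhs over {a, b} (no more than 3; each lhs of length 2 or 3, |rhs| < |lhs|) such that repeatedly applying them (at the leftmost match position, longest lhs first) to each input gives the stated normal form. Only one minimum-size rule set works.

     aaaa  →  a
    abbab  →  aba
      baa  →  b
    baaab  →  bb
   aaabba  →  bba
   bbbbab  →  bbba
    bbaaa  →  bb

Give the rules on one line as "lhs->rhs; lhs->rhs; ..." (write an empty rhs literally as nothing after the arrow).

aa->; aaa->; bab->a

  | aaaa => a
  | abbab => aba
  | baa => b
  | baaab => bb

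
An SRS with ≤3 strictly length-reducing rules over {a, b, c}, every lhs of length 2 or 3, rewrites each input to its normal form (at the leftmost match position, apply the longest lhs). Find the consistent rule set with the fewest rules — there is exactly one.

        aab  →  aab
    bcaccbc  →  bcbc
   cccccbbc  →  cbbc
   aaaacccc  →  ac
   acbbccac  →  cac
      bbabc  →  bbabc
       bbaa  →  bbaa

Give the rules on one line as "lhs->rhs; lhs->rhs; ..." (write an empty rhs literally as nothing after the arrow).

acb->ac; acc->c; cc->c

  | aab
  | bcaccbc => bccbc => bcbc
  | cccccbbc => ccccbbc => cccbbc => ccbbc => cbbc
  | aaaacccc => aaaccc => aacc => ac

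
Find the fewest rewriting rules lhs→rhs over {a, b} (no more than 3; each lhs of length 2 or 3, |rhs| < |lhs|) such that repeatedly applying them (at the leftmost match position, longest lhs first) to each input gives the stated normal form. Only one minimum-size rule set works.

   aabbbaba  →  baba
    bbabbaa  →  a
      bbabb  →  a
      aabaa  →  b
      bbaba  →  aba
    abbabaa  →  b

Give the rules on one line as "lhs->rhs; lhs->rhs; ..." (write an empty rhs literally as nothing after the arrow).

aa->; bb->

  | aabbbaba => bbbaba => baba
  | bbabbaa => abbaa => aaa => a
  | bbabb => abb => a
  | aabaa => baa => b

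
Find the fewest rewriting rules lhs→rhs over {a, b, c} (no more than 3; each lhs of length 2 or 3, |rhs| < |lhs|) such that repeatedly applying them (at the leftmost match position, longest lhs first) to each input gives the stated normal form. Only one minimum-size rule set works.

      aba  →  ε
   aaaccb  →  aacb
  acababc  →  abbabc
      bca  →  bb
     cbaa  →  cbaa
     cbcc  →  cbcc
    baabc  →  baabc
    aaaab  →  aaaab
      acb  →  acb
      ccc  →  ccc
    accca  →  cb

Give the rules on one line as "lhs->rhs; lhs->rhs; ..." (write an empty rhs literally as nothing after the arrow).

aba->; acc->c; ca->b

  | aba => ε
  | aaaccb => aacb
  | acababc => abbabc
  | bca => bb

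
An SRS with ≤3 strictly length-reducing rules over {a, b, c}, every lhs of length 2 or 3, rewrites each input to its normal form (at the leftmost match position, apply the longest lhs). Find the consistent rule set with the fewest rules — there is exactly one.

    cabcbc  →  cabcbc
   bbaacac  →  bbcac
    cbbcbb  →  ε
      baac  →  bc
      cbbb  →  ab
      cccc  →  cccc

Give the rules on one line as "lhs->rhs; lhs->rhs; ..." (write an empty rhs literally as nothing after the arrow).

  | cabcbc
  | bbaacac => bbcac
  | cbbcbb => acbb => aa => ε
  | baac => bc

aa->; cbb->a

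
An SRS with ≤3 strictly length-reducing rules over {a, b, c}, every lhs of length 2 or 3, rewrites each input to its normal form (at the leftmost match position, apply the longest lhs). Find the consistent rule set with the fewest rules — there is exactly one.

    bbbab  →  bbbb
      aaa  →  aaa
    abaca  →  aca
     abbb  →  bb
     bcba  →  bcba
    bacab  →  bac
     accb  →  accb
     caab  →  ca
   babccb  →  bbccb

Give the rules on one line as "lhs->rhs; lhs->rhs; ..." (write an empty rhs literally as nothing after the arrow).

  | bbbab => bbbb
  | aaa
  | abaca => aca
  | abbb => bb

ab->; bab->bb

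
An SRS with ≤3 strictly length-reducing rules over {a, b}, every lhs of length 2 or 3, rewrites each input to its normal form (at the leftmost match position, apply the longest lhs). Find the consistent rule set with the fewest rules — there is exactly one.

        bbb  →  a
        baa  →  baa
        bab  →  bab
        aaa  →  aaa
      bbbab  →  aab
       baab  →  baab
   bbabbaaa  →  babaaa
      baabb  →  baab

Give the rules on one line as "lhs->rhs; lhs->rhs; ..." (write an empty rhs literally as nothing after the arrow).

  | bbb => a
  | baa
  | bab
  | aaa

bb->b; bbb->a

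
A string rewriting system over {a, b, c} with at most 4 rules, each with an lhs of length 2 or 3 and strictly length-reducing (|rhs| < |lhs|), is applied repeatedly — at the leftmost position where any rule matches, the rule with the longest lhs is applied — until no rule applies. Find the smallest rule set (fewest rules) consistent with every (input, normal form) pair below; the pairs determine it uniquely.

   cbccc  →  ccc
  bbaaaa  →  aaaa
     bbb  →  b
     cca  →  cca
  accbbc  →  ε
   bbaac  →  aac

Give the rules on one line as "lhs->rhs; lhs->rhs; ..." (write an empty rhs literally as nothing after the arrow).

acc->b; bb->; bc->

  | cbccc => ccc
  | bbaaaa => aaaa
  | bbb => b
  | cca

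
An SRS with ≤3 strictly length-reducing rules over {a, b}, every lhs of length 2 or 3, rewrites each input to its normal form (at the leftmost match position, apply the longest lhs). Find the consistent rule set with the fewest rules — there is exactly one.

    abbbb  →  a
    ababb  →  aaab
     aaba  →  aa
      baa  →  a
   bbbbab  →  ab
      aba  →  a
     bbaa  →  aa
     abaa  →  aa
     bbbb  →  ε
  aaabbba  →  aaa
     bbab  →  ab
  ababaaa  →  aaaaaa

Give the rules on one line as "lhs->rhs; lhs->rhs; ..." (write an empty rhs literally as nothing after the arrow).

ba->; bab->aa; bb->

  | abbbb => abb => a
  | ababb => aaab
  | aaba => aa
  | baa => a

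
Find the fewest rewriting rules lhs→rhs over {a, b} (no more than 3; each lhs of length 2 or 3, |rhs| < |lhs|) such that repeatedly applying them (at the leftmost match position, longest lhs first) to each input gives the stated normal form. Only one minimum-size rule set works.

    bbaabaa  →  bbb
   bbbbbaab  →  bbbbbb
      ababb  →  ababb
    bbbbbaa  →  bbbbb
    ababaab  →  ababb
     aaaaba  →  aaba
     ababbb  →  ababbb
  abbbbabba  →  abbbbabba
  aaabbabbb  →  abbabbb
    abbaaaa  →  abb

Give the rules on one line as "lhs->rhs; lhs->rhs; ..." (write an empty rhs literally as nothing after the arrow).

  | bbaabaa => bbbaa => bbb
  | bbbbbaab => bbbbbb
  | ababb
  | bbbbbaa => bbbbb

aaa->a; baa->b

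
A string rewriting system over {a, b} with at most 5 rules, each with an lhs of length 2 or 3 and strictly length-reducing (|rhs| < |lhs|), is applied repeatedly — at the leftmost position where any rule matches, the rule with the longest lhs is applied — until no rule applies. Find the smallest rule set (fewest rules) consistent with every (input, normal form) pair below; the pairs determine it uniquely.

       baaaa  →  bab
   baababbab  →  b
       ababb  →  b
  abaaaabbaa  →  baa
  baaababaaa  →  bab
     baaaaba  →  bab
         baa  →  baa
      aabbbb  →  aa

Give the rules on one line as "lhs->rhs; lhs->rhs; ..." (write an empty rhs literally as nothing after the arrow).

  | baaaa => baba => bab
  | baababbab => bbabbab => aabbab => bbab => aab => b
  | ababb => abbb => aab => b
  | abaaaabbaa => abaaabbaa => abaabbaa => ababbaa => abbbaa => aabaa => baa

aaa->ab; aab->b; aba->ab; bb->a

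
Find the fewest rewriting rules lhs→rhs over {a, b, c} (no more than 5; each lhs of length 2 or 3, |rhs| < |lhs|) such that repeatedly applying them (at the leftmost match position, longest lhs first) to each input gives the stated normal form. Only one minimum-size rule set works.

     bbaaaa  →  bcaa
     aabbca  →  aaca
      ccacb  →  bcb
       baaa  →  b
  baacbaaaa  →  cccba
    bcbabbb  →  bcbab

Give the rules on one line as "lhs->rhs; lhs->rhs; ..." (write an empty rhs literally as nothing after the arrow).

  | bbaaaa => bccaa => bcaa
  | aabbca => aaca
  | ccacb => bcb
  | baaa => cca => b

abb->a; baa->cc; bcc->bc; cca->b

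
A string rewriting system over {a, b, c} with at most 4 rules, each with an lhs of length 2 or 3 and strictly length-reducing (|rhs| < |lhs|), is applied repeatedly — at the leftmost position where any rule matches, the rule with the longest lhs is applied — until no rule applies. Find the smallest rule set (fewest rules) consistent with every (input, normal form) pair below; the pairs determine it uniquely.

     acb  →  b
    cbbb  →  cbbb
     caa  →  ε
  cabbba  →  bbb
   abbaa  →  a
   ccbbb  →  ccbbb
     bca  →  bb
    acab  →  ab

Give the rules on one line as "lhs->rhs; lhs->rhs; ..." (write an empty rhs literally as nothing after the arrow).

ac->; ba->; ca->b

  | acb => b
  | cbbb
  | caa => ba => ε
  | cabbba => bbbba => bbb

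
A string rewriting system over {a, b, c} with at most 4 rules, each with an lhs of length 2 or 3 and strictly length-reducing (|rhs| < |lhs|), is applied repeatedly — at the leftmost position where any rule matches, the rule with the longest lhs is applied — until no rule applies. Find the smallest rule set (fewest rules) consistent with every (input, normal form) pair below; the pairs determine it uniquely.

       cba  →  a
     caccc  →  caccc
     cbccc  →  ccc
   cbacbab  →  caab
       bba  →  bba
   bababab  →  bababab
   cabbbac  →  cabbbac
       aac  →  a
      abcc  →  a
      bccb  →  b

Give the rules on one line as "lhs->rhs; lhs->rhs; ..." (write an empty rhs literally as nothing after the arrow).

aac->a; acb->ca; bcc->; cb->

  | cba => a
  | caccc
  | cbccc => ccc
  | cbacbab => acbab => caab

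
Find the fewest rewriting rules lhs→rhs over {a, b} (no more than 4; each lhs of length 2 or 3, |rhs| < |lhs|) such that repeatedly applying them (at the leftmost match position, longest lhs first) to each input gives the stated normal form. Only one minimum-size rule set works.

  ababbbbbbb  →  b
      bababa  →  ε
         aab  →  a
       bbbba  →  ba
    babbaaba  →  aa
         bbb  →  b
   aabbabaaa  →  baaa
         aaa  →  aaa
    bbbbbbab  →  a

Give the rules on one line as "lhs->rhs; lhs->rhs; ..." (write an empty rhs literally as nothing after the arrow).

  | ababbbbbbb => bbbbbbbb => bbbbbbb => bbbbbb => bbbbb => bbbb => bbb => bb => b
  | bababa => aaba => ab => ε
  | aab => a
  | bbbba => bbba => bba => ba

ab->; aba->b; bab->a; bb->b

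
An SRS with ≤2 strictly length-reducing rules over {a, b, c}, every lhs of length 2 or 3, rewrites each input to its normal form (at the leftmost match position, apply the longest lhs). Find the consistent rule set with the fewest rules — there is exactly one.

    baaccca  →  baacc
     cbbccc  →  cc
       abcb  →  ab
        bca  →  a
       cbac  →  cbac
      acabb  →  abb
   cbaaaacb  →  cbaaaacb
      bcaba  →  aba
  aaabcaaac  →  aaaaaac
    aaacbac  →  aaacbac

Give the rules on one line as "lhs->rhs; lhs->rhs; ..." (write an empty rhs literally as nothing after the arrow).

  | baaccca => baacc
  | cbbccc => cbcc => cc
  | abcb => ab
  | bca => a

bc->; ca->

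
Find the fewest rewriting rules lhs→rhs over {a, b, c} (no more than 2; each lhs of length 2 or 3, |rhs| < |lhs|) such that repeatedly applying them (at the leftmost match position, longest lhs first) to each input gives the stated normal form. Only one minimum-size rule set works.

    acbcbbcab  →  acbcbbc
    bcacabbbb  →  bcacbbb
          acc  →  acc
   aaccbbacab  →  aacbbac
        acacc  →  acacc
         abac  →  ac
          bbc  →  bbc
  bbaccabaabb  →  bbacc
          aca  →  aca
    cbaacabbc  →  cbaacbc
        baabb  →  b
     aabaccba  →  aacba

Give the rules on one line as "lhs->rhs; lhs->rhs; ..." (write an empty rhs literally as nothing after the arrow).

ab->; ccb->cb

  | acbcbbcab => acbcbbc
  | bcacabbbb => bcacbbb
  | acc
  | aaccbbacab => aacbbacab => aacbbac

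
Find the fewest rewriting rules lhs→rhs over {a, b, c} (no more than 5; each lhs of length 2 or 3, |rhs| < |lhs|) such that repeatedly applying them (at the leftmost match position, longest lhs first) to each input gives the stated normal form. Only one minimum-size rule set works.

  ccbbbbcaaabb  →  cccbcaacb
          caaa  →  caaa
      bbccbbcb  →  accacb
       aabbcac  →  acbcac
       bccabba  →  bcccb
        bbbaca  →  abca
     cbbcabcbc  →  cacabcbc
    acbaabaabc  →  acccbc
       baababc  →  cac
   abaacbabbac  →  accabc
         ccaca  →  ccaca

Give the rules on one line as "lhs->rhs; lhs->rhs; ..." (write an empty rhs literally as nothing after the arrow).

  | ccbbbbcaaabb => ccabbcaaabb => cccbcaaabb => cccbcaacb
  | caaa
  | bbccbbcb => accbbcb => accacb
  | aabbcac => acbcac

abb->cb; ba->b; baa->c; bb->a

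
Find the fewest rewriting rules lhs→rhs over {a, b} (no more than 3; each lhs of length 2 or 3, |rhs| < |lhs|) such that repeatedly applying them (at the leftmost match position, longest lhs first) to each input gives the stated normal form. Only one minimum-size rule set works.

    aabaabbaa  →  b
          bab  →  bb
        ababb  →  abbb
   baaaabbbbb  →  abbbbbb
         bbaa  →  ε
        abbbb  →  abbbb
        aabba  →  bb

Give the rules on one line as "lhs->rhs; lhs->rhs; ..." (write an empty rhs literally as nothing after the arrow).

  | aabaabbaa => bbaabbaa => babbaa => bbbaa => bba => b
  | bab => bb
  | ababb => abbb
  | baaaabbbbb => aaabbbbb => abbbbbb

aab->bb; ba->; bab->bb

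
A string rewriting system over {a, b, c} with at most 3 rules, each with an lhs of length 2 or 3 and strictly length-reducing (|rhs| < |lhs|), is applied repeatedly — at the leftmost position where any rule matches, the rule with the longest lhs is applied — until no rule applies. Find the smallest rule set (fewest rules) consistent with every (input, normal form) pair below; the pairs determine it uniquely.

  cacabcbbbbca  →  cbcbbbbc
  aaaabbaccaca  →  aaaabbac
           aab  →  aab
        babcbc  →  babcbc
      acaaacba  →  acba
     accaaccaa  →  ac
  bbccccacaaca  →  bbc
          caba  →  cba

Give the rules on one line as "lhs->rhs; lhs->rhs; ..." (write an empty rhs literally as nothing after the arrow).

ca->c; cc->c

  | cacabcbbbbca => ccabcbbbbca => cabcbbbbca => cbcbbbbca => cbcbbbbc
  | aaaabbaccaca => aaaabbacaca => aaaabbacca => aaaabbaca => aaaabbac
  | aab
  | babcbc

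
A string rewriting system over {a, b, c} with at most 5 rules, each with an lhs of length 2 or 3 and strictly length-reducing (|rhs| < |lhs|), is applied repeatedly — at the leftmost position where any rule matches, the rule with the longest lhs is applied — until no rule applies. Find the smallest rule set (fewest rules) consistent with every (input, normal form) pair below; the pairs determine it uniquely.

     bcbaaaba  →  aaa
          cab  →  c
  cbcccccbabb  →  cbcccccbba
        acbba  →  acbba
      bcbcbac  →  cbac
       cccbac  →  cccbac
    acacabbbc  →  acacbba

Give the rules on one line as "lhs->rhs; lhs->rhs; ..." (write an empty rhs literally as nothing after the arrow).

  | bcbaaaba => aaaba => aaa
  | cab => c
  | cbcccccbabb => cbcccccbba
  | acbba

ab->; abb->ba; abc->ba; bcb->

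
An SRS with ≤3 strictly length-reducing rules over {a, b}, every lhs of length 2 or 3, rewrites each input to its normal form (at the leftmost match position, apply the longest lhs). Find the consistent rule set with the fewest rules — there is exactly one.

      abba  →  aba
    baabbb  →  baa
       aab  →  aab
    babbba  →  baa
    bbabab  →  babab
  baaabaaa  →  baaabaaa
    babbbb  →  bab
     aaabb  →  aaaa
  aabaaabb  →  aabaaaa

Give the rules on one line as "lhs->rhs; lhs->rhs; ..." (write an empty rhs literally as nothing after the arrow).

bb->a; bba->ba; bbb->

  | abba => aba
  | baabbb => baa
  | aab
  | babbba => baa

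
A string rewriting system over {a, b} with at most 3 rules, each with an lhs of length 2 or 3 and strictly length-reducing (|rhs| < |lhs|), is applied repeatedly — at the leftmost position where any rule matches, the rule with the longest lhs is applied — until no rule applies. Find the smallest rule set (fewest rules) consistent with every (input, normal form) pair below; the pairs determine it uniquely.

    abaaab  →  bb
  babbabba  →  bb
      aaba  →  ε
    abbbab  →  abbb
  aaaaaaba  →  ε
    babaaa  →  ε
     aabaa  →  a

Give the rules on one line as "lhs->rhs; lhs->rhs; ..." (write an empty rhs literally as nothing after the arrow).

aa->; aaa->b; ba->

  | abaaab => aaab => bb
  | babbabba => bbabba => bbba => bb
  | aaba => ba => ε
  | abbbab => abbb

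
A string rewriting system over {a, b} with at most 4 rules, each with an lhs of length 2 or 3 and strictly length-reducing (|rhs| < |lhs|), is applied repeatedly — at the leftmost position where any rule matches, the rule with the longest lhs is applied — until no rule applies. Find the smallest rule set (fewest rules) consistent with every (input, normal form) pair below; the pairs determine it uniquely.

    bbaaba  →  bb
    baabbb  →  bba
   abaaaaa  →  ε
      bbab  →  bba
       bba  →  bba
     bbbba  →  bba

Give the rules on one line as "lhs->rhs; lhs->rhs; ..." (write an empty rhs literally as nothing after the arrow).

aa->; aab->ba; ab->a; bbb->bb

  | bbaaba => bbbaa => bbaa => bb
  | baabbb => bbabb => bbab => bba
  | abaaaaa => aaaaaa => aaaa => aa => ε
  | bbab => bba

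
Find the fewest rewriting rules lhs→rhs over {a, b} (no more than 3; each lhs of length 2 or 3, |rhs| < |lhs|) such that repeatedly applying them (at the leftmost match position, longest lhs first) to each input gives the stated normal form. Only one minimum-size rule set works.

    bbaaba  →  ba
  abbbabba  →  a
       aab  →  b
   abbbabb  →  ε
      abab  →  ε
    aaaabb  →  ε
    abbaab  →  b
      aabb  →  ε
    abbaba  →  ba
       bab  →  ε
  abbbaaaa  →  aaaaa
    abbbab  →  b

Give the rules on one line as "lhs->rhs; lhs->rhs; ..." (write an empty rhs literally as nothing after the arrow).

ab->b; bb->; bbb->a

  | bbaaba => aaba => aba => ba
  | abbbabba => bbbabba => aabba => abba => bba => a
  | aab => ab => b
  | abbbabb => bbbabb => aabb => abb => bb => ε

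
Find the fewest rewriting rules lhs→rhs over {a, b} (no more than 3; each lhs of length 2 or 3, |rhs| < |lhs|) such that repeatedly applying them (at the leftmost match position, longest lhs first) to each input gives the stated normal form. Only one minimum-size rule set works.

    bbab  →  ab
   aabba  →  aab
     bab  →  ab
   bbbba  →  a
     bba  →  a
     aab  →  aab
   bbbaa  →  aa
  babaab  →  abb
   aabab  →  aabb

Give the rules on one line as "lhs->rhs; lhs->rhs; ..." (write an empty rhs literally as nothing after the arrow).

aba->ab; ba->a

  | bbab => bab => ab
  | aabba => aaba => aab
  | bab => ab
  | bbbba => bbba => bba => ba => a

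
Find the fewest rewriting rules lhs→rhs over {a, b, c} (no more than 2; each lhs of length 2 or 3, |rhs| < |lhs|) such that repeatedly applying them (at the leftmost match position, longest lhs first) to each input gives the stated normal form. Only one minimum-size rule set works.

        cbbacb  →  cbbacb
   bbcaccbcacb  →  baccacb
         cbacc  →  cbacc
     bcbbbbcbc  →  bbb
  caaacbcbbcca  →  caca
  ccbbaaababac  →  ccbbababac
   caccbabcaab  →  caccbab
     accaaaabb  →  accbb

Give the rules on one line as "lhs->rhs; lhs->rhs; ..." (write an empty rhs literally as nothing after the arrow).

  | cbbacb
  | bbcaccbcacb => baccbcacb => baccacb
  | cbacc
  | bcbbbbcbc => bbbbcbc => bbbbc => bbb

aa->; bc->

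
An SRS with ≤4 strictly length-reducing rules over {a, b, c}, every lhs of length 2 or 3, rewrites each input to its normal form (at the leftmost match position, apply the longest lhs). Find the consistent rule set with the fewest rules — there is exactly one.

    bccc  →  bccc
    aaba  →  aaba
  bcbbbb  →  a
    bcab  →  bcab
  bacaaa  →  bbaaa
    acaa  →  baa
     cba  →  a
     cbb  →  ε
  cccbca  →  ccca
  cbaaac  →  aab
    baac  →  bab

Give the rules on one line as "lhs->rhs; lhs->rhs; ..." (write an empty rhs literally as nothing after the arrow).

ac->b; bbb->a; cb->; cbb->

  | bccc
  | aaba
  | bcbbbb => bbb => a
  | bcab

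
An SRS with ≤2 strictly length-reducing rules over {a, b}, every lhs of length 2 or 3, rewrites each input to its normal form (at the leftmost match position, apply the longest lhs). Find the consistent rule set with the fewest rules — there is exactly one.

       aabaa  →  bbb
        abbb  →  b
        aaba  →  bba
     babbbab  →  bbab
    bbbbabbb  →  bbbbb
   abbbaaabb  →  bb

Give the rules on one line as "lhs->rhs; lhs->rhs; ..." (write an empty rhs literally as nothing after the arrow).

  | aabaa => bbaa => bbb
  | abbb => b
  | aaba => bba
  | babbbab => bbab

aa->b; abb->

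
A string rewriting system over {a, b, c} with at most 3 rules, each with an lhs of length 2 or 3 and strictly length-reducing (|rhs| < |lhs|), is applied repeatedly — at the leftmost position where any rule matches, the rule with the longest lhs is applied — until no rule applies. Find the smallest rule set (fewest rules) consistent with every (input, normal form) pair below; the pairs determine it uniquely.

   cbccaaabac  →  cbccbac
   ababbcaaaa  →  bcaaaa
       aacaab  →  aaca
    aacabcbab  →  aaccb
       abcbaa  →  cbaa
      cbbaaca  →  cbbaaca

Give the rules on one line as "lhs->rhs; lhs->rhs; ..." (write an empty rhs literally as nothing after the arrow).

  | cbccaaabac => cbccaabac => cbccabac => cbccbac
  | ababbcaaaa => abbcaaaa => bcaaaa
  | aacaab => aaca
  | aacabcbab => aaccbab => aaccb

ab->; cca->cc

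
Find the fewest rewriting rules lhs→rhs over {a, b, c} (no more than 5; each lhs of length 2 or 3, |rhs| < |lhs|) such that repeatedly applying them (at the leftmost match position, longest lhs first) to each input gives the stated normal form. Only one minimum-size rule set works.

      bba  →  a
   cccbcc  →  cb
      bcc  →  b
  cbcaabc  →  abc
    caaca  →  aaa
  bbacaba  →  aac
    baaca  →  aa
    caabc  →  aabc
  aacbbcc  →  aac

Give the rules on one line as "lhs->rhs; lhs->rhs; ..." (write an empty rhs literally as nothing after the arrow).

  | bba => a
  | cccbcc => cbcc => cb
  | bcc => b
  | cbcaabc => cbaabc => ccabc => abc

ba->c; bb->; ca->a; cc->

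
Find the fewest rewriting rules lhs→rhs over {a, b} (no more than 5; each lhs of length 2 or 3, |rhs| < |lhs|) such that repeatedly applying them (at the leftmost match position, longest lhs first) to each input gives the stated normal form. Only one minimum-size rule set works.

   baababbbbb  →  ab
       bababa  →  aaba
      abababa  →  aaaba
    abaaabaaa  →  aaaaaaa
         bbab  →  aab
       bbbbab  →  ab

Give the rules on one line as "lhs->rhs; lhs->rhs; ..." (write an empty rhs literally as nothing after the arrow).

abb->; baa->aa; bab->ab; bb->a

  | baababbbbb => aababbbbb => aaabbbbb => aabbb => ab
  | bababa => ababa => aaba
  | abababa => aababa => aaaba
  | abaaabaaa => aaaabaaa => aaaaaaa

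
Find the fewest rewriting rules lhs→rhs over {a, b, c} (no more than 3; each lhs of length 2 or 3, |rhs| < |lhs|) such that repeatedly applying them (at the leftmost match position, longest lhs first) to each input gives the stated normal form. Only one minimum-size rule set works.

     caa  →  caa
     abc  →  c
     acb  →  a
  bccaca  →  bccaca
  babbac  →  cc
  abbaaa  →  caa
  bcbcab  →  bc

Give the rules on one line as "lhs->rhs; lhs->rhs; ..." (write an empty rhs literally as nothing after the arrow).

  | caa
  | abc => c
  | acb => a
  | bccaca

ab->; ba->c; cb->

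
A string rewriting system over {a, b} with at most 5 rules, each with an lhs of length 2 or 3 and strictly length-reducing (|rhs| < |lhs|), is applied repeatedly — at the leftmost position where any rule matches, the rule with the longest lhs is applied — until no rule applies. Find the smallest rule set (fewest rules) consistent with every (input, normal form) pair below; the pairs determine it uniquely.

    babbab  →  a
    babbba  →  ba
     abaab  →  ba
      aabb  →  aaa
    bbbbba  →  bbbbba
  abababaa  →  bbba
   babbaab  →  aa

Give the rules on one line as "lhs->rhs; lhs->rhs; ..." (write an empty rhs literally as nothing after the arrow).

ab->a; aba->b; abb->aa; baa->

  | babbab => baaab => ab => a
  | babbba => baaba => ba
  | abaab => bab => ba
  | aabb => aaa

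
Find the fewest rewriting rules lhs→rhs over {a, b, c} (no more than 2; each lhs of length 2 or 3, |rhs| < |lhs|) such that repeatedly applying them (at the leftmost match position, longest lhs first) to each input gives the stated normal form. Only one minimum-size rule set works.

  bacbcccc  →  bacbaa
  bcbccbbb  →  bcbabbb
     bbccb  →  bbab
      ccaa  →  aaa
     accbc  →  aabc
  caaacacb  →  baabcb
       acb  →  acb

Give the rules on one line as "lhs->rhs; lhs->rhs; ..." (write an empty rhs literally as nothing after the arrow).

ca->b; cc->a

  | bacbcccc => bacbacc => bacbaa
  | bcbccbbb => bcbabbb
  | bbccb => bbab
  | ccaa => aaa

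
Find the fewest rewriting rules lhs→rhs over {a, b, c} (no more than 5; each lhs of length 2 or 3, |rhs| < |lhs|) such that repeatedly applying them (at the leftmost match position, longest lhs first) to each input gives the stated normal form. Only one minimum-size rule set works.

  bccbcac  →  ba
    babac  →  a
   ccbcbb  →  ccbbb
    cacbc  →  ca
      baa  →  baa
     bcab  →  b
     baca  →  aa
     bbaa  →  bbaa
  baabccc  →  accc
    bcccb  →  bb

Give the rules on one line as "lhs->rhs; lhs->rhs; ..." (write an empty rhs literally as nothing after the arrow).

ab->c; acb->ba; bac->a; bc->b

  | bccbcac => bcbcac => bbcac => bbac => ba
  | babac => bcac => bac => a
  | ccbcbb => ccbbb
  | cacbc => cbac => ca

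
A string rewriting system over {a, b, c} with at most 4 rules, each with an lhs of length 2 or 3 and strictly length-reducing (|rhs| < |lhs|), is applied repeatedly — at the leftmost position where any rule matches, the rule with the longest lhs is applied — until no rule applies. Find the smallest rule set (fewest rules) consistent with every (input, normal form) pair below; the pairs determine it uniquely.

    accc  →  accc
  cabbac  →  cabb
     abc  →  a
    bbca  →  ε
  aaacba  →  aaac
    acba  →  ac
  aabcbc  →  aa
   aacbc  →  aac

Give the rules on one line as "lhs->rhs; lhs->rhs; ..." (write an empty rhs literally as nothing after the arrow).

ba->; bac->b; bc->

  | accc
  | cabbac => cabb
  | abc => a
  | bbca => ba => ε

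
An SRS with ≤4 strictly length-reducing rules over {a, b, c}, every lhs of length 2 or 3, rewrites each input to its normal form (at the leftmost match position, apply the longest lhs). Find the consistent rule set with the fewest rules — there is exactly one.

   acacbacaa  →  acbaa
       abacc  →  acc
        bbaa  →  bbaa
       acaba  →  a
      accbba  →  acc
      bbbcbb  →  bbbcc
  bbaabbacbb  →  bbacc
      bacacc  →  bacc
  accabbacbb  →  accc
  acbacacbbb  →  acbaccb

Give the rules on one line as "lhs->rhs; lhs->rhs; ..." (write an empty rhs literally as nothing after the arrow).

ab->; ca->; cbb->cc

  | acacbacaa => acbacaa => acbaa
  | abacc => acc
  | bbaa
  | acaba => aba => a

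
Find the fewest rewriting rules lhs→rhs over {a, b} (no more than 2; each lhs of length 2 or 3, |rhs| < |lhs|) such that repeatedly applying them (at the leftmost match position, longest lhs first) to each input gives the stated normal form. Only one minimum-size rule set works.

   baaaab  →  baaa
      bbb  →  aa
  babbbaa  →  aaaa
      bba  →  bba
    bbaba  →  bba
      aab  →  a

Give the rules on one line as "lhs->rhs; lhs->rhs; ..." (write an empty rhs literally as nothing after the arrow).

  | baaaab => baaa
  | bbb => aa
  | babbbaa => bbbaa => aaaa
  | bba

ab->; bbb->aa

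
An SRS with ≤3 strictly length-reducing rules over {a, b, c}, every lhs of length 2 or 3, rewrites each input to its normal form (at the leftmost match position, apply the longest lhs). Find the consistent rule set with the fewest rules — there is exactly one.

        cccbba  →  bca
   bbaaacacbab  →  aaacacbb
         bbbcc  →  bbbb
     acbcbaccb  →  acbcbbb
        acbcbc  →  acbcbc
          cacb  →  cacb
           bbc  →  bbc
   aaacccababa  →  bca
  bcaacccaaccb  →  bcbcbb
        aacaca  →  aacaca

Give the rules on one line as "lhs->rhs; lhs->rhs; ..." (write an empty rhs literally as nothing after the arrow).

ab->b; bba->a; cc->b

  | cccbba => bcbba => bca
  | bbaaacacbab => aaacacbab => aaacacbb
  | bbbcc => bbbb
  | acbcbaccb => acbcbabb => acbcbbb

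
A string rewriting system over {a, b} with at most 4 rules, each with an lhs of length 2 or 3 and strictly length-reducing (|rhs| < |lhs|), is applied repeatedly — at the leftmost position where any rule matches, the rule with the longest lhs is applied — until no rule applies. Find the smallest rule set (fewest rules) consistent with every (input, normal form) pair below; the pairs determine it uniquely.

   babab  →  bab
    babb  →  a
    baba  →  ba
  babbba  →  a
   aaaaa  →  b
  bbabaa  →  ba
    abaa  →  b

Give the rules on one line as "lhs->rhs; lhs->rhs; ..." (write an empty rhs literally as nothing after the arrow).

  | babab => bab
  | babb => baa => bb => a
  | baba => ba
  | babbba => baaba => bbba => aba => a

aa->b; aba->a; bb->a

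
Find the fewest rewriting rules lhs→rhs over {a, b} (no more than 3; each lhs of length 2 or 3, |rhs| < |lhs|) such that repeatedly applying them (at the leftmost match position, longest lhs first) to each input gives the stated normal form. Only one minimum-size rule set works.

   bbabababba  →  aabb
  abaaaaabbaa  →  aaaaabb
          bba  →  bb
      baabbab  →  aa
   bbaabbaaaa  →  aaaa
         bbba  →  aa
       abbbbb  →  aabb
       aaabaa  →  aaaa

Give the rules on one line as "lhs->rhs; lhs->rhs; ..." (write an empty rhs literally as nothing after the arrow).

ba->; bba->bb; bbb->a

  | bbabababba => bbbababba => aababba => aabba => aabb
  | abaaaaabbaa => aaaaabbaa => aaaaabba => aaaaabb
  | bba => bb
  | baabbab => abbab => abbb => aa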